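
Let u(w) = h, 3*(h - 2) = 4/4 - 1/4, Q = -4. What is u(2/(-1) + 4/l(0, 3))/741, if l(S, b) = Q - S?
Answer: 3/988 ≈ 0.0030364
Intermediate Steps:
l(S, b) = -4 - S
h = 9/4 (h = 2 + (4/4 - 1/4)/3 = 2 + (4*(¼) - 1*¼)/3 = 2 + (1 - ¼)/3 = 2 + (⅓)*(¾) = 2 + ¼ = 9/4 ≈ 2.2500)
u(w) = 9/4
u(2/(-1) + 4/l(0, 3))/741 = (9/4)/741 = (9/4)*(1/741) = 3/988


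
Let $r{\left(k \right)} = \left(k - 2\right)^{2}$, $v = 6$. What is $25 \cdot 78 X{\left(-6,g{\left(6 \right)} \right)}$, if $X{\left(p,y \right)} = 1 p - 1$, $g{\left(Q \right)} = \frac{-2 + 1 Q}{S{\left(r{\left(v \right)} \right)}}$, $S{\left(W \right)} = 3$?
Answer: $-13650$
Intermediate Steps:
$r{\left(k \right)} = \left(-2 + k\right)^{2}$
$g{\left(Q \right)} = - \frac{2}{3} + \frac{Q}{3}$ ($g{\left(Q \right)} = \frac{-2 + 1 Q}{3} = \left(-2 + Q\right) \frac{1}{3} = - \frac{2}{3} + \frac{Q}{3}$)
$X{\left(p,y \right)} = -1 + p$ ($X{\left(p,y \right)} = p - 1 = -1 + p$)
$25 \cdot 78 X{\left(-6,g{\left(6 \right)} \right)} = 25 \cdot 78 \left(-1 - 6\right) = 1950 \left(-7\right) = -13650$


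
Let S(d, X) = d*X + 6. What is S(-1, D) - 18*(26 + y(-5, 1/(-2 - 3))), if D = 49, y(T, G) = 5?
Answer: -601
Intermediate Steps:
S(d, X) = 6 + X*d (S(d, X) = X*d + 6 = 6 + X*d)
S(-1, D) - 18*(26 + y(-5, 1/(-2 - 3))) = (6 + 49*(-1)) - 18*(26 + 5) = (6 - 49) - 18*31 = -43 - 1*558 = -43 - 558 = -601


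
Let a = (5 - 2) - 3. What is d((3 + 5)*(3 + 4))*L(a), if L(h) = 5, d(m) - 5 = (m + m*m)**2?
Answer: 50944345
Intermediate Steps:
d(m) = 5 + (m + m**2)**2 (d(m) = 5 + (m + m*m)**2 = 5 + (m + m**2)**2)
a = 0 (a = 3 - 3 = 0)
d((3 + 5)*(3 + 4))*L(a) = (5 + ((3 + 5)*(3 + 4))**2*(1 + (3 + 5)*(3 + 4))**2)*5 = (5 + (8*7)**2*(1 + 8*7)**2)*5 = (5 + 56**2*(1 + 56)**2)*5 = (5 + 3136*57**2)*5 = (5 + 3136*3249)*5 = (5 + 10188864)*5 = 10188869*5 = 50944345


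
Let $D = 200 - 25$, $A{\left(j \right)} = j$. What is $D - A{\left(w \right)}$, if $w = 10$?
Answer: $165$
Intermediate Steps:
$D = 175$
$D - A{\left(w \right)} = 175 - 10 = 165$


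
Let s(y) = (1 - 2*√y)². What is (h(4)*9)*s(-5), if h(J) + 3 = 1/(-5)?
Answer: 2736/5 + 576*I*√5/5 ≈ 547.2 + 257.6*I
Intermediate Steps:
h(J) = -16/5 (h(J) = -3 + 1/(-5) = -3 - ⅕ = -16/5)
(h(4)*9)*s(-5) = (-16/5*9)*(-1 + 2*√(-5))² = -144*(-1 + 2*(I*√5))²/5 = -144*(-1 + 2*I*√5)²/5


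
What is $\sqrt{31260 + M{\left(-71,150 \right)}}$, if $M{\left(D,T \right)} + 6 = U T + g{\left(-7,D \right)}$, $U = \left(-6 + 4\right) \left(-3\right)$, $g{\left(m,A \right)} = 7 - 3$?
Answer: $\sqrt{32158} \approx 179.33$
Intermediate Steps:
$g{\left(m,A \right)} = 4$ ($g{\left(m,A \right)} = 7 - 3 = 4$)
$U = 6$ ($U = \left(-2\right) \left(-3\right) = 6$)
$M{\left(D,T \right)} = -2 + 6 T$ ($M{\left(D,T \right)} = -6 + \left(6 T + 4\right) = -6 + \left(4 + 6 T\right) = -2 + 6 T$)
$\sqrt{31260 + M{\left(-71,150 \right)}} = \sqrt{31260 + \left(-2 + 6 \cdot 150\right)} = \sqrt{31260 + \left(-2 + 900\right)} = \sqrt{31260 + 898} = \sqrt{32158}$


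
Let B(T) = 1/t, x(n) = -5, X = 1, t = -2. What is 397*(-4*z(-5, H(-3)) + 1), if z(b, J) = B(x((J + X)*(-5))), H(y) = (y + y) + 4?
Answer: 1191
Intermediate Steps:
H(y) = 4 + 2*y (H(y) = 2*y + 4 = 4 + 2*y)
B(T) = -1/2 (B(T) = 1/(-2) = -1/2)
z(b, J) = -1/2
397*(-4*z(-5, H(-3)) + 1) = 397*(-4*(-1/2) + 1) = 397*(2 + 1) = 397*3 = 1191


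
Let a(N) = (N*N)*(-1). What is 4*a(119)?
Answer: -56644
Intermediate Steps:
a(N) = -N² (a(N) = N²*(-1) = -N²)
4*a(119) = 4*(-1*119²) = 4*(-1*14161) = 4*(-14161) = -56644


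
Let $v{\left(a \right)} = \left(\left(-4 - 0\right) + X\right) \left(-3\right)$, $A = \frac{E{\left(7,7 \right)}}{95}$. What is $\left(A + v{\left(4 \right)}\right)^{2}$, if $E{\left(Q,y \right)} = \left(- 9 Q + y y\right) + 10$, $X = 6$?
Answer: $\frac{329476}{9025} \approx 36.507$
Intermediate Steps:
$E{\left(Q,y \right)} = 10 + y^{2} - 9 Q$ ($E{\left(Q,y \right)} = \left(- 9 Q + y^{2}\right) + 10 = \left(y^{2} - 9 Q\right) + 10 = 10 + y^{2} - 9 Q$)
$A = - \frac{4}{95}$ ($A = \frac{10 + 7^{2} - 63}{95} = \left(10 + 49 - 63\right) \frac{1}{95} = \left(-4\right) \frac{1}{95} = - \frac{4}{95} \approx -0.042105$)
$v{\left(a \right)} = -6$ ($v{\left(a \right)} = \left(\left(-4 - 0\right) + 6\right) \left(-3\right) = \left(\left(-4 + 0\right) + 6\right) \left(-3\right) = \left(-4 + 6\right) \left(-3\right) = 2 \left(-3\right) = -6$)
$\left(A + v{\left(4 \right)}\right)^{2} = \left(- \frac{4}{95} - 6\right)^{2} = \left(- \frac{574}{95}\right)^{2} = \frac{329476}{9025}$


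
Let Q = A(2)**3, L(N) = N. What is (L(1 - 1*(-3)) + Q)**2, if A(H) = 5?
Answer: 16641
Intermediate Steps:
Q = 125 (Q = 5**3 = 125)
(L(1 - 1*(-3)) + Q)**2 = ((1 - 1*(-3)) + 125)**2 = ((1 + 3) + 125)**2 = (4 + 125)**2 = 129**2 = 16641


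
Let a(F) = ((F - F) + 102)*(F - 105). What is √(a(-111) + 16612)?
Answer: 2*I*√1355 ≈ 73.621*I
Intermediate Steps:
a(F) = -10710 + 102*F (a(F) = (0 + 102)*(-105 + F) = 102*(-105 + F) = -10710 + 102*F)
√(a(-111) + 16612) = √((-10710 + 102*(-111)) + 16612) = √((-10710 - 11322) + 16612) = √(-22032 + 16612) = √(-5420) = 2*I*√1355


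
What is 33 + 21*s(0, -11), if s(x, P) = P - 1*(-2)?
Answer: -156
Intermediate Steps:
s(x, P) = 2 + P (s(x, P) = P + 2 = 2 + P)
33 + 21*s(0, -11) = 33 + 21*(2 - 11) = 33 + 21*(-9) = 33 - 189 = -156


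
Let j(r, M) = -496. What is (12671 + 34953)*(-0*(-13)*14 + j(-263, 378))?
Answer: -23621504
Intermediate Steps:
(12671 + 34953)*(-0*(-13)*14 + j(-263, 378)) = (12671 + 34953)*(-0*(-13)*14 - 496) = 47624*(-43*0*14 - 496) = 47624*(0*14 - 496) = 47624*(0 - 496) = 47624*(-496) = -23621504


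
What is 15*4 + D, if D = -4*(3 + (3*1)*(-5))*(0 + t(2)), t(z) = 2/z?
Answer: 108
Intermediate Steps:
D = 48 (D = -4*(3 + (3*1)*(-5))*(0 + 2/2) = -4*(3 + 3*(-5))*(0 + 2*(½)) = -4*(3 - 15)*(0 + 1) = -(-48) = -4*(-12) = 48)
15*4 + D = 15*4 + 48 = 60 + 48 = 108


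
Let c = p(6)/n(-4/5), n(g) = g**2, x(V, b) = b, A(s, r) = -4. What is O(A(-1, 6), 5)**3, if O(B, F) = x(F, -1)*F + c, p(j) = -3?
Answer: -3723875/4096 ≈ -909.15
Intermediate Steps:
c = -75/16 (c = -3/((-4/5)**2) = -3/16/25 = -3*25/16 = -75/16 ≈ -4.6875)
O(B, F) = -75/16 - F (O(B, F) = -F - 75/16 = -75/16 - F)
O(A(-1, 6), 5)**3 = (-75/16 - 1*5)**3 = (-75/16 - 5)**3 = (-155/16)**3 = -3723875/4096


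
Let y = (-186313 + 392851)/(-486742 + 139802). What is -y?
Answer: 103269/173470 ≈ 0.59531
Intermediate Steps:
y = -103269/173470 (y = 206538/(-346940) = 206538*(-1/346940) = -103269/173470 ≈ -0.59531)
-y = -1*(-103269/173470) = 103269/173470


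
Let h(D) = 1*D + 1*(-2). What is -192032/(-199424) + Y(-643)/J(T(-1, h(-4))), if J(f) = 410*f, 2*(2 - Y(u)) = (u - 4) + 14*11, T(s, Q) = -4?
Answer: 50567/62320 ≈ 0.81141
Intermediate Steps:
h(D) = -2 + D (h(D) = D - 2 = -2 + D)
Y(u) = -73 - u/2 (Y(u) = 2 - ((u - 4) + 14*11)/2 = 2 - ((-4 + u) + 154)/2 = 2 - (150 + u)/2 = 2 + (-75 - u/2) = -73 - u/2)
-192032/(-199424) + Y(-643)/J(T(-1, h(-4))) = -192032/(-199424) + (-73 - ½*(-643))/((410*(-4))) = -192032*(-1/199424) + (-73 + 643/2)/(-1640) = 6001/6232 + (497/2)*(-1/1640) = 6001/6232 - 497/3280 = 50567/62320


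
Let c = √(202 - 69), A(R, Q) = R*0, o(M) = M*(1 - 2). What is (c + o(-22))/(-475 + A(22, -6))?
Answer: -22/475 - √133/475 ≈ -0.070595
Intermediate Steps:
o(M) = -M (o(M) = M*(-1) = -M)
A(R, Q) = 0
c = √133 ≈ 11.533
(c + o(-22))/(-475 + A(22, -6)) = (√133 - 1*(-22))/(-475 + 0) = (√133 + 22)/(-475) = (22 + √133)*(-1/475) = -22/475 - √133/475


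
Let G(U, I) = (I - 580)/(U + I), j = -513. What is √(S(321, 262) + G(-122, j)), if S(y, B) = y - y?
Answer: √694055/635 ≈ 1.3120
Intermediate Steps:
S(y, B) = 0
G(U, I) = (-580 + I)/(I + U)
√(S(321, 262) + G(-122, j)) = √(0 + (-580 - 513)/(-513 - 122)) = √(0 - 1093/(-635)) = √(0 - 1/635*(-1093)) = √(0 + 1093/635) = √(1093/635) = √694055/635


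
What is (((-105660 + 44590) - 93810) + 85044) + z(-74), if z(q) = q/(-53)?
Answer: -3701234/53 ≈ -69835.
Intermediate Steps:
z(q) = -q/53 (z(q) = q*(-1/53) = -q/53)
(((-105660 + 44590) - 93810) + 85044) + z(-74) = (((-105660 + 44590) - 93810) + 85044) - 1/53*(-74) = ((-61070 - 93810) + 85044) + 74/53 = (-154880 + 85044) + 74/53 = -69836 + 74/53 = -3701234/53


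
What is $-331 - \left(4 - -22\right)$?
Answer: $-357$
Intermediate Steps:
$-331 - \left(4 - -22\right) = -331 - \left(4 + 22\right) = -331 - 26 = -357$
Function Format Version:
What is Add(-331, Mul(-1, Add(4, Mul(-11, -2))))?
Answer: -357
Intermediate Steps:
Add(-331, Mul(-1, Add(4, Mul(-11, -2)))) = Add(-331, Mul(-1, Add(4, 22))) = Add(-331, Mul(-1, 26)) = Add(-331, -26) = -357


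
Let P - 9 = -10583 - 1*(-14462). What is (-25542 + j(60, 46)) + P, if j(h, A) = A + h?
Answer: -21548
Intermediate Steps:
P = 3888 (P = 9 + (-10583 - 1*(-14462)) = 9 + (-10583 + 14462) = 9 + 3879 = 3888)
(-25542 + j(60, 46)) + P = (-25542 + (46 + 60)) + 3888 = (-25542 + 106) + 3888 = -25436 + 3888 = -21548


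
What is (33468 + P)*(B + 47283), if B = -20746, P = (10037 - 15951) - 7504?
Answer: 532066850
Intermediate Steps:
P = -13418 (P = -5914 - 7504 = -13418)
(33468 + P)*(B + 47283) = (33468 - 13418)*(-20746 + 47283) = 20050*26537 = 532066850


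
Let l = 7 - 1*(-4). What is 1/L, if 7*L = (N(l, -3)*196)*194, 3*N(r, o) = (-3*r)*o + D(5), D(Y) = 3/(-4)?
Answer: 1/177898 ≈ 5.6212e-6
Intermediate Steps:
l = 11 (l = 7 + 4 = 11)
D(Y) = -3/4 (D(Y) = 3*(-1/4) = -3/4)
N(r, o) = -1/4 - o*r (N(r, o) = ((-3*r)*o - 3/4)/3 = (-3*o*r - 3/4)/3 = (-3/4 - 3*o*r)/3 = -1/4 - o*r)
L = 177898 (L = (((-1/4 - 1*(-3)*11)*196)*194)/7 = (((-1/4 + 33)*196)*194)/7 = (((131/4)*196)*194)/7 = (6419*194)/7 = (1/7)*1245286 = 177898)
1/L = 1/177898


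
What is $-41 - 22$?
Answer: $-63$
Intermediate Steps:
$-41 - 22 = -63$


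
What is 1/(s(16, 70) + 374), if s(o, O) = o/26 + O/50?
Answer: 65/24441 ≈ 0.0026595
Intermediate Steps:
s(o, O) = o/26 + O/50 (s(o, O) = o*(1/26) + O*(1/50) = o/26 + O/50)
1/(s(16, 70) + 374) = 1/(((1/26)*16 + (1/50)*70) + 374) = 1/((8/13 + 7/5) + 374) = 1/(131/65 + 374) = 1/(24441/65) = 65/24441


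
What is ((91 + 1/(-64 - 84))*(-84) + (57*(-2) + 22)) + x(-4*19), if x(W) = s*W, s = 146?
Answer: -696763/37 ≈ -18831.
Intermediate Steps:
x(W) = 146*W
((91 + 1/(-64 - 84))*(-84) + (57*(-2) + 22)) + x(-4*19) = ((91 + 1/(-64 - 84))*(-84) + (57*(-2) + 22)) + 146*(-4*19) = ((91 + 1/(-148))*(-84) + (-114 + 22)) + 146*(-76) = ((91 - 1/148)*(-84) - 92) - 11096 = ((13467/148)*(-84) - 92) - 11096 = (-282807/37 - 92) - 11096 = -286211/37 - 11096 = -696763/37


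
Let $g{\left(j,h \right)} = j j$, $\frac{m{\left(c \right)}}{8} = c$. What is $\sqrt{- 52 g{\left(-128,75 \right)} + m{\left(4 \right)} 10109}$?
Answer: $12 i \sqrt{3670} \approx 726.97 i$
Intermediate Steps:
$m{\left(c \right)} = 8 c$
$g{\left(j,h \right)} = j^{2}$
$\sqrt{- 52 g{\left(-128,75 \right)} + m{\left(4 \right)} 10109} = \sqrt{- 52 \left(-128\right)^{2} + 8 \cdot 4 \cdot 10109} = \sqrt{\left(-52\right) 16384 + 32 \cdot 10109} = \sqrt{-851968 + 323488} = \sqrt{-528480} = 12 i \sqrt{3670}$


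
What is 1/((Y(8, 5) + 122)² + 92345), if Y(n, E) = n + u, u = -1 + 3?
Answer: 1/109769 ≈ 9.1100e-6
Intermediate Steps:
u = 2
Y(n, E) = 2 + n (Y(n, E) = n + 2 = 2 + n)
1/((Y(8, 5) + 122)² + 92345) = 1/(((2 + 8) + 122)² + 92345) = 1/((10 + 122)² + 92345) = 1/(132² + 92345) = 1/(17424 + 92345) = 1/109769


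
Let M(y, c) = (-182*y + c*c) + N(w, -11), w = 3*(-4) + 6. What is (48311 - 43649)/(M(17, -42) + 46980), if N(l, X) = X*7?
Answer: 1554/15191 ≈ 0.10230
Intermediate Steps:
w = -6 (w = -12 + 6 = -6)
N(l, X) = 7*X
M(y, c) = -77 + c² - 182*y (M(y, c) = (-182*y + c*c) + 7*(-11) = (-182*y + c²) - 77 = (c² - 182*y) - 77 = -77 + c² - 182*y)
(48311 - 43649)/(M(17, -42) + 46980) = (48311 - 43649)/((-77 + (-42)² - 182*17) + 46980) = 4662/((-77 + 1764 - 3094) + 46980) = 4662/(-1407 + 46980) = 4662/45573 = 4662*(1/45573) = 1554/15191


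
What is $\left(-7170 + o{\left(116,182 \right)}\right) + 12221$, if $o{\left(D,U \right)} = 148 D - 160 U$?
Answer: $-6901$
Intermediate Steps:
$o{\left(D,U \right)} = - 160 U + 148 D$
$\left(-7170 + o{\left(116,182 \right)}\right) + 12221 = \left(-7170 + \left(\left(-160\right) 182 + 148 \cdot 116\right)\right) + 12221 = \left(-7170 + \left(-29120 + 17168\right)\right) + 12221 = \left(-7170 - 11952\right) + 12221 = -19122 + 12221 = -6901$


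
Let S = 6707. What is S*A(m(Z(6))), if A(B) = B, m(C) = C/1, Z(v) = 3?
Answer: 20121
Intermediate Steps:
m(C) = C (m(C) = C*1 = C)
S*A(m(Z(6))) = 6707*3 = 20121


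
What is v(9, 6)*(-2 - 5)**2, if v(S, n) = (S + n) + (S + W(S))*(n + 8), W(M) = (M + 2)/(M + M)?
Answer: 65954/9 ≈ 7328.2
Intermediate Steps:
W(M) = (2 + M)/(2*M) (W(M) = (2 + M)/((2*M)) = (2 + M)*(1/(2*M)) = (2 + M)/(2*M))
v(S, n) = S + n + (8 + n)*(S + (2 + S)/(2*S)) (v(S, n) = (S + n) + (S + (2 + S)/(2*S))*(n + 8) = (S + n) + (S + (2 + S)/(2*S))*(8 + n) = (S + n) + (8 + n)*(S + (2 + S)/(2*S)) = S + n + (8 + n)*(S + (2 + S)/(2*S)))
v(9, 6)*(-2 - 5)**2 = (4 + 8/9 + 9*9 + (3/2)*6 + 9*6 + 6/9)*(-2 - 5)**2 = (4 + 8*(1/9) + 81 + 9 + 54 + 6*(1/9))*(-7)**2 = (4 + 8/9 + 81 + 9 + 54 + 2/3)*49 = (1346/9)*49 = 65954/9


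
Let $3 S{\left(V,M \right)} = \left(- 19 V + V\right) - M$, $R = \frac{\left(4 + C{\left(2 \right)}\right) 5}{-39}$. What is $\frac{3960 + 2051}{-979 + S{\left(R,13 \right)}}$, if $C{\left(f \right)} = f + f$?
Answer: $- \frac{234429}{38110} \approx -6.1514$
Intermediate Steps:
$C{\left(f \right)} = 2 f$
$R = - \frac{40}{39}$ ($R = \frac{\left(4 + 2 \cdot 2\right) 5}{-39} = \left(4 + 4\right) 5 \left(- \frac{1}{39}\right) = 8 \cdot 5 \left(- \frac{1}{39}\right) = 40 \left(- \frac{1}{39}\right) = - \frac{40}{39} \approx -1.0256$)
$S{\left(V,M \right)} = - 6 V - \frac{M}{3}$ ($S{\left(V,M \right)} = \frac{\left(- 19 V + V\right) - M}{3} = \frac{- 18 V - M}{3} = \frac{- M - 18 V}{3} = - 6 V - \frac{M}{3}$)
$\frac{3960 + 2051}{-979 + S{\left(R,13 \right)}} = \frac{3960 + 2051}{-979 - - \frac{71}{39}} = \frac{6011}{-979 + \left(\frac{80}{13} - \frac{13}{3}\right)} = \frac{6011}{-979 + \frac{71}{39}} = \frac{6011}{- \frac{38110}{39}} = 6011 \left(- \frac{39}{38110}\right) = - \frac{234429}{38110}$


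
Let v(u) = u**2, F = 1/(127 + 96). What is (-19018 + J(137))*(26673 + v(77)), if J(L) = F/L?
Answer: -18942378732034/30551 ≈ -6.2002e+8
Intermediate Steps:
F = 1/223 ≈ 0.0044843
J(L) = 1/(223*L)
(-19018 + J(137))*(26673 + v(77)) = (-19018 + (1/223)/137)*(26673 + 77**2) = (-19018 + (1/223)*(1/137))*(26673 + 5929) = (-19018 + 1/30551)*32602 = -581018917/30551*32602 = -18942378732034/30551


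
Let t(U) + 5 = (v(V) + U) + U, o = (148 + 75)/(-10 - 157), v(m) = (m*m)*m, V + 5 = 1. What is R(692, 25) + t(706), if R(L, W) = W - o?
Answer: 228679/167 ≈ 1369.3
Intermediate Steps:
V = -4 (V = -5 + 1 = -4)
v(m) = m³ (v(m) = m²*m = m³)
o = -223/167 (o = 223/(-167) = 223*(-1/167) = -223/167 ≈ -1.3353)
t(U) = -69 + 2*U (t(U) = -5 + (((-4)³ + U) + U) = -5 + ((-64 + U) + U) = -5 + (-64 + 2*U) = -69 + 2*U)
R(L, W) = 223/167 + W (R(L, W) = W - 1*(-223/167) = W + 223/167 = 223/167 + W)
R(692, 25) + t(706) = (223/167 + 25) + (-69 + 2*706) = 4398/167 + (-69 + 1412) = 4398/167 + 1343 = 228679/167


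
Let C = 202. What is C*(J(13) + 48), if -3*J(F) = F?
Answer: 26462/3 ≈ 8820.7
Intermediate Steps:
J(F) = -F/3
C*(J(13) + 48) = 202*(-⅓*13 + 48) = 202*(-13/3 + 48) = 202*(131/3) = 26462/3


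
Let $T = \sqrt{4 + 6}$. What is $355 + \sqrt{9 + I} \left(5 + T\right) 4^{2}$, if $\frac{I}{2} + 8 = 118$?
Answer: $355 + 16 \sqrt{229} \left(5 + \sqrt{10}\right) \approx 2331.3$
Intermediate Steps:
$I = 220$ ($I = -16 + 2 \cdot 118 = -16 + 236 = 220$)
$T = \sqrt{10} \approx 3.1623$
$355 + \sqrt{9 + I} \left(5 + T\right) 4^{2} = 355 + \sqrt{9 + 220} \left(5 + \sqrt{10}\right) 4^{2} = 355 + \sqrt{229} \left(5 + \sqrt{10}\right) 16 = 355 + \sqrt{229} \left(80 + 16 \sqrt{10}\right)$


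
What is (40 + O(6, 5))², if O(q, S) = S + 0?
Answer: 2025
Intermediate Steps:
O(q, S) = S
(40 + O(6, 5))² = (40 + 5)² = 45² = 2025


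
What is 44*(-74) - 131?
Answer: -3387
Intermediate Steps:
44*(-74) - 131 = -3256 - 131 = -3387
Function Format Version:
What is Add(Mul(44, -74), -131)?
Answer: -3387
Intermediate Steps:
Add(Mul(44, -74), -131) = Add(-3256, -131) = -3387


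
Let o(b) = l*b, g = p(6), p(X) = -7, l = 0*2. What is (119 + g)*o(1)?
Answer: 0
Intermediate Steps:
l = 0
g = -7
o(b) = 0 (o(b) = 0*b = 0)
(119 + g)*o(1) = (119 - 7)*0 = 112*0 = 0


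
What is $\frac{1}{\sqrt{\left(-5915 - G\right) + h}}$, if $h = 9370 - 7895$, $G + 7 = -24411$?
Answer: $\frac{\sqrt{19978}}{19978} \approx 0.007075$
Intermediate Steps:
$G = -24418$ ($G = -7 - 24411 = -24418$)
$h = 1475$
$\frac{1}{\sqrt{\left(-5915 - G\right) + h}} = \frac{1}{\sqrt{\left(-5915 - -24418\right) + 1475}} = \frac{1}{\sqrt{\left(-5915 + 24418\right) + 1475}} = \frac{1}{\sqrt{18503 + 1475}} = \frac{1}{\sqrt{19978}} = \frac{\sqrt{19978}}{19978}$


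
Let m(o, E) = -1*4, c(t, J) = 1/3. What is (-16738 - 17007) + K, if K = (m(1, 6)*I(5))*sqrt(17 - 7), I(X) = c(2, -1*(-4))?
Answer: -33745 - 4*sqrt(10)/3 ≈ -33749.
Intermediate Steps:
c(t, J) = 1/3
m(o, E) = -4
I(X) = 1/3
K = -4*sqrt(10)/3 (K = (-4*1/3)*sqrt(17 - 7) = -4*sqrt(10)/3 ≈ -4.2164)
(-16738 - 17007) + K = (-16738 - 17007) - 4*sqrt(10)/3 = -33745 - 4*sqrt(10)/3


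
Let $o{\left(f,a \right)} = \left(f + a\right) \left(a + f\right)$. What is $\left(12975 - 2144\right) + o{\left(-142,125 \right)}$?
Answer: $11120$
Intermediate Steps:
$o{\left(f,a \right)} = \left(a + f\right)^{2}$ ($o{\left(f,a \right)} = \left(a + f\right) \left(a + f\right) = \left(a + f\right)^{2}$)
$\left(12975 - 2144\right) + o{\left(-142,125 \right)} = \left(12975 - 2144\right) + \left(125 - 142\right)^{2} = 10831 + \left(-17\right)^{2} = 10831 + 289 = 11120$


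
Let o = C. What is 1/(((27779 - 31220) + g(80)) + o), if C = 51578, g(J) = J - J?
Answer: 1/48137 ≈ 2.0774e-5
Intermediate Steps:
g(J) = 0
o = 51578
1/(((27779 - 31220) + g(80)) + o) = 1/(((27779 - 31220) + 0) + 51578) = 1/((-3441 + 0) + 51578) = 1/(-3441 + 51578) = 1/48137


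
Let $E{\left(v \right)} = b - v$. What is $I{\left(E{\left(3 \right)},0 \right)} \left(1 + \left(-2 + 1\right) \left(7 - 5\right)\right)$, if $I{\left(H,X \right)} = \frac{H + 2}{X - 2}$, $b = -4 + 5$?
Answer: $0$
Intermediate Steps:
$b = 1$
$E{\left(v \right)} = 1 - v$
$I{\left(H,X \right)} = \frac{2 + H}{-2 + X}$
$I{\left(E{\left(3 \right)},0 \right)} \left(1 + \left(-2 + 1\right) \left(7 - 5\right)\right) = \frac{2 + \left(1 - 3\right)}{-2 + 0} \left(1 + \left(-2 + 1\right) \left(7 - 5\right)\right) = \frac{2 + \left(1 - 3\right)}{-2} \left(1 - 2\right) = - \frac{2 - 2}{2} \left(1 - 2\right) = \left(- \frac{1}{2}\right) 0 \left(-1\right) = 0 \left(-1\right) = 0$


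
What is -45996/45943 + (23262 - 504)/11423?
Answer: 520158486/524806889 ≈ 0.99114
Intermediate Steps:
-45996/45943 + (23262 - 504)/11423 = -45996*1/45943 + 22758*(1/11423) = -45996/45943 + 22758/11423 = 520158486/524806889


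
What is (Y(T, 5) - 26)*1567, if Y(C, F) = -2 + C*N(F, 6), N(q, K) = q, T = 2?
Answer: -28206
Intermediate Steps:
Y(C, F) = -2 + C*F
(Y(T, 5) - 26)*1567 = ((-2 + 2*5) - 26)*1567 = ((-2 + 10) - 26)*1567 = (8 - 26)*1567 = -18*1567 = -28206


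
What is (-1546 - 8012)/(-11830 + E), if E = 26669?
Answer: -9558/14839 ≈ -0.64411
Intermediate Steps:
(-1546 - 8012)/(-11830 + E) = (-1546 - 8012)/(-11830 + 26669) = -9558/14839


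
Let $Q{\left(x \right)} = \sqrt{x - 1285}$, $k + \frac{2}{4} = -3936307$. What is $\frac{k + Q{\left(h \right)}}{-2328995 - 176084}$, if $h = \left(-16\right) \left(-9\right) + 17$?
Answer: $\frac{7872615}{5010158} - \frac{2 i \sqrt{281}}{2505079} \approx 1.5713 - 1.3383 \cdot 10^{-5} i$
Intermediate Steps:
$k = - \frac{7872615}{2}$ ($k = - \frac{1}{2} - 3936307 = - \frac{7872615}{2} \approx -3.9363 \cdot 10^{6}$)
$h = 161$ ($h = 144 + 17 = 161$)
$Q{\left(x \right)} = \sqrt{-1285 + x}$
$\frac{k + Q{\left(h \right)}}{-2328995 - 176084} = \frac{- \frac{7872615}{2} + \sqrt{-1285 + 161}}{-2328995 - 176084} = \frac{- \frac{7872615}{2} + \sqrt{-1124}}{-2505079} = \left(- \frac{7872615}{2} + 2 i \sqrt{281}\right) \left(- \frac{1}{2505079}\right) = \frac{7872615}{5010158} - \frac{2 i \sqrt{281}}{2505079}$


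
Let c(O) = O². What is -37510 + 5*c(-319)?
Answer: 471295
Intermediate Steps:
-37510 + 5*c(-319) = -37510 + 5*(-319)² = -37510 + 5*101761 = -37510 + 508805 = 471295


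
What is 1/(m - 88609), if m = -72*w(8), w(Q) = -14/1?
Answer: -1/87601 ≈ -1.1415e-5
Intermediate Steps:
w(Q) = -14 (w(Q) = -14*1 = -14)
m = 1008 (m = -72*(-14) = 1008)
1/(m - 88609) = 1/(1008 - 88609) = 1/(-87601) = -1/87601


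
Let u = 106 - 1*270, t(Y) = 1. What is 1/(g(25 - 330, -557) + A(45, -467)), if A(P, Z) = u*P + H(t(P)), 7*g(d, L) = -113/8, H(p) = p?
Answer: -56/413337 ≈ -0.00013548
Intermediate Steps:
g(d, L) = -113/56 (g(d, L) = (-113/8)/7 = ((⅛)*(-113))/7 = (⅐)*(-113/8) = -113/56)
u = -164 (u = 106 - 270 = -164)
A(P, Z) = 1 - 164*P (A(P, Z) = -164*P + 1 = 1 - 164*P)
1/(g(25 - 330, -557) + A(45, -467)) = 1/(-113/56 + (1 - 164*45)) = 1/(-113/56 + (1 - 7380)) = 1/(-113/56 - 7379) = 1/(-413337/56) = -56/413337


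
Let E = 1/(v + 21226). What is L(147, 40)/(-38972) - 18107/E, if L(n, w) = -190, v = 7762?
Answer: -10227923061881/19486 ≈ -5.2489e+8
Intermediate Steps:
E = 1/28988 (E = 1/(7762 + 21226) = 1/28988 ≈ 3.4497e-5)
L(147, 40)/(-38972) - 18107/E = -190/(-38972) - 18107/1/28988 = -190*(-1/38972) - 18107*28988 = 95/19486 - 524885716 = -10227923061881/19486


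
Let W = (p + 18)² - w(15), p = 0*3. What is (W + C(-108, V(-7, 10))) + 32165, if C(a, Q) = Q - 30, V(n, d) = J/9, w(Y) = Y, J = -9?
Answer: 32443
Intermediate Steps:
p = 0
V(n, d) = -1 (V(n, d) = -9/9 = -9*⅑ = -1)
C(a, Q) = -30 + Q
W = 309 (W = (0 + 18)² - 1*15 = 18² - 15 = 324 - 15 = 309)
(W + C(-108, V(-7, 10))) + 32165 = (309 + (-30 - 1)) + 32165 = (309 - 31) + 32165 = 278 + 32165 = 32443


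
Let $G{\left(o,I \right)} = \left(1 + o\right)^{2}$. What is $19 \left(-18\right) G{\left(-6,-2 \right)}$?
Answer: $-8550$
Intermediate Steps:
$19 \left(-18\right) G{\left(-6,-2 \right)} = 19 \left(-18\right) \left(1 - 6\right)^{2} = - 342 \left(-5\right)^{2} = \left(-342\right) 25 = -8550$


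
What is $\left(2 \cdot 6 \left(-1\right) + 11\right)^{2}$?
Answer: $1$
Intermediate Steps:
$\left(2 \cdot 6 \left(-1\right) + 11\right)^{2} = \left(12 \left(-1\right) + 11\right)^{2} = \left(-12 + 11\right)^{2} = \left(-1\right)^{2} = 1$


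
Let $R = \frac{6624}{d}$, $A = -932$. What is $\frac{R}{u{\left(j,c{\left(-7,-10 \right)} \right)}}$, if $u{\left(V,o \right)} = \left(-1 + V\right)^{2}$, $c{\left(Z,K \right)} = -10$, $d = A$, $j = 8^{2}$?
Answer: $- \frac{184}{102753} \approx -0.0017907$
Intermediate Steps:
$j = 64$
$d = -932$
$R = - \frac{1656}{233}$ ($R = \frac{6624}{-932} = 6624 \left(- \frac{1}{932}\right) = - \frac{1656}{233} \approx -7.1073$)
$\frac{R}{u{\left(j,c{\left(-7,-10 \right)} \right)}} = - \frac{1656}{233 \left(-1 + 64\right)^{2}} = - \frac{1656}{233 \cdot 63^{2}} = - \frac{1656}{233 \cdot 3969} = \left(- \frac{1656}{233}\right) \frac{1}{3969} = - \frac{184}{102753}$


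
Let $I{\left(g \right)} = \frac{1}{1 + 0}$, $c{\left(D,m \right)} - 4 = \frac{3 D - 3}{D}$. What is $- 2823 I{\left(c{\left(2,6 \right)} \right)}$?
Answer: $-2823$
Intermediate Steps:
$c{\left(D,m \right)} = 4 + \frac{-3 + 3 D}{D}$ ($c{\left(D,m \right)} = 4 + \frac{3 D - 3}{D} = 4 + \frac{-3 + 3 D}{D}$)
$I{\left(g \right)} = 1$ ($I{\left(g \right)} = 1^{-1} = 1$)
$- 2823 I{\left(c{\left(2,6 \right)} \right)} = \left(-2823\right) 1 = -2823$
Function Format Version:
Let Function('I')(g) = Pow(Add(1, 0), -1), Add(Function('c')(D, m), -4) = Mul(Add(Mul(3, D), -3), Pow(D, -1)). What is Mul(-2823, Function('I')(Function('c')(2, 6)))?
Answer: -2823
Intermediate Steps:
Function('c')(D, m) = Add(4, Mul(Pow(D, -1), Add(-3, Mul(3, D)))) (Function('c')(D, m) = Add(4, Mul(Add(Mul(3, D), -3), Pow(D, -1))) = Add(4, Mul(Add(-3, Mul(3, D)), Pow(D, -1))) = Add(4, Mul(Pow(D, -1), Add(-3, Mul(3, D)))))
Function('I')(g) = 1 (Function('I')(g) = Pow(1, -1) = 1)
Mul(-2823, Function('I')(Function('c')(2, 6))) = Mul(-2823, 1) = -2823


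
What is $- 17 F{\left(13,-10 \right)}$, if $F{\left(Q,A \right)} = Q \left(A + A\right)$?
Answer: $4420$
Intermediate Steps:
$F{\left(Q,A \right)} = 2 A Q$ ($F{\left(Q,A \right)} = Q 2 A = 2 A Q$)
$- 17 F{\left(13,-10 \right)} = - 17 \cdot 2 \left(-10\right) 13 = \left(-17\right) \left(-260\right) = 4420$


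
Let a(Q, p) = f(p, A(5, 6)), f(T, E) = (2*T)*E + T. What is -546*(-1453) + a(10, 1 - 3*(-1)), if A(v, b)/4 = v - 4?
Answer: 793374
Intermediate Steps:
A(v, b) = -16 + 4*v (A(v, b) = 4*(v - 4) = 4*(-4 + v) = -16 + 4*v)
f(T, E) = T + 2*E*T (f(T, E) = 2*E*T + T = T + 2*E*T)
a(Q, p) = 9*p (a(Q, p) = p*(1 + 2*(-16 + 4*5)) = p*(1 + 2*(-16 + 20)) = p*(1 + 2*4) = p*(1 + 8) = p*9 = 9*p)
-546*(-1453) + a(10, 1 - 3*(-1)) = -546*(-1453) + 9*(1 - 3*(-1)) = 793338 + 9*(1 + 3) = 793338 + 9*4 = 793338 + 36 = 793374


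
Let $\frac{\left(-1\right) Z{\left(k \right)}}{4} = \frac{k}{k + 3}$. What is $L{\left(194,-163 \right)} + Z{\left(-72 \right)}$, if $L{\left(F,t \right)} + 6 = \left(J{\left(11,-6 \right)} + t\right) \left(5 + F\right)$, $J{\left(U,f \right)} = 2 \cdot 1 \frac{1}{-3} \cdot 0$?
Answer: $- \frac{746285}{23} \approx -32447.0$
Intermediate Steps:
$J{\left(U,f \right)} = 0$ ($J{\left(U,f \right)} = 2 \cdot 1 \left(- \frac{1}{3}\right) 0 = 2 \left(- \frac{1}{3}\right) 0 = \left(- \frac{2}{3}\right) 0 = 0$)
$Z{\left(k \right)} = - \frac{4 k}{3 + k}$ ($Z{\left(k \right)} = - 4 \frac{k}{k + 3} = - 4 \frac{k}{3 + k} = - \frac{4 k}{3 + k}$)
$L{\left(F,t \right)} = -6 + t \left(5 + F\right)$ ($L{\left(F,t \right)} = -6 + \left(0 + t\right) \left(5 + F\right) = -6 + t \left(5 + F\right)$)
$L{\left(194,-163 \right)} + Z{\left(-72 \right)} = \left(-6 + 5 \left(-163\right) + 194 \left(-163\right)\right) - - \frac{288}{3 - 72} = \left(-6 - 815 - 31622\right) - - \frac{288}{-69} = -32443 - \left(-288\right) \left(- \frac{1}{69}\right) = -32443 - \frac{96}{23} = - \frac{746285}{23}$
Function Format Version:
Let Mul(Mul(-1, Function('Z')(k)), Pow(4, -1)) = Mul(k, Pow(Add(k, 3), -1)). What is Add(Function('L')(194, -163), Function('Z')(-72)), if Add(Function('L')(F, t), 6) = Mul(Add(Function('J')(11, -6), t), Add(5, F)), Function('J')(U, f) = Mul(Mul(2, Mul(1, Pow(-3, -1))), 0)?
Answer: Rational(-746285, 23) ≈ -32447.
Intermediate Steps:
Function('J')(U, f) = 0 (Function('J')(U, f) = Mul(Mul(2, Mul(1, Rational(-1, 3))), 0) = Mul(Mul(2, Rational(-1, 3)), 0) = Mul(Rational(-2, 3), 0) = 0)
Function('Z')(k) = Mul(-4, k, Pow(Add(3, k), -1)) (Function('Z')(k) = Mul(-4, Mul(k, Pow(Add(k, 3), -1))) = Mul(-4, Mul(k, Pow(Add(3, k), -1))) = Mul(-4, k, Pow(Add(3, k), -1)))
Function('L')(F, t) = Add(-6, Mul(t, Add(5, F))) (Function('L')(F, t) = Add(-6, Mul(Add(0, t), Add(5, F))) = Add(-6, Mul(t, Add(5, F))))
Add(Function('L')(194, -163), Function('Z')(-72)) = Add(Add(-6, Mul(5, -163), Mul(194, -163)), Mul(-4, -72, Pow(Add(3, -72), -1))) = Add(Add(-6, -815, -31622), Mul(-4, -72, Pow(-69, -1))) = Add(-32443, Mul(-4, -72, Rational(-1, 69))) = Add(-32443, Rational(-96, 23)) = Rational(-746285, 23)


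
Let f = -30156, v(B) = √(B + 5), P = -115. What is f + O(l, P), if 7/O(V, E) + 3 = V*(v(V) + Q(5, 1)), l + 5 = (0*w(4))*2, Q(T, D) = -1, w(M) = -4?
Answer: -60305/2 ≈ -30153.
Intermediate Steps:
v(B) = √(5 + B)
l = -5 (l = -5 + (0*(-4))*2 = -5 + 0*2 = -5 + 0 = -5)
O(V, E) = 7/(-3 + V*(-1 + √(5 + V))) (O(V, E) = 7/(-3 + V*(√(5 + V) - 1)) = 7/(-3 + V*(-1 + √(5 + V))))
f + O(l, P) = -30156 + 7/(-3 - 1*(-5) - 5*√(5 - 5)) = -30156 + 7/(-3 + 5 - 5*√0) = -30156 + 7/(-3 + 5 - 5*0) = -30156 + 7/(-3 + 5 + 0) = -30156 + 7/2 = -60305/2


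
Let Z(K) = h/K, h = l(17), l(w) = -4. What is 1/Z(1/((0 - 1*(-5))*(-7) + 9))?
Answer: 1/104 ≈ 0.0096154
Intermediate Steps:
h = -4
Z(K) = -4/K
1/Z(1/((0 - 1*(-5))*(-7) + 9)) = 1/(-4/(1/((0 - 1*(-5))*(-7) + 9))) = 1/(-4/(1/((0 + 5)*(-7) + 9))) = 1/(-4/(1/(5*(-7) + 9))) = 1/(-4/(1/(-35 + 9))) = 1/(-4/(1/(-26))) = 1/(-4/(-1/26)) = 1/(-4*(-26)) = 1/104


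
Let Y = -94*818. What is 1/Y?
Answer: -1/76892 ≈ -1.3005e-5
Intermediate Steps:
Y = -76892
1/Y = 1/(-76892) = -1/76892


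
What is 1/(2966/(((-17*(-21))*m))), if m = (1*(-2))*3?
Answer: -1071/1483 ≈ -0.72219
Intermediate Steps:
m = -6 (m = -2*3 = -6)
1/(2966/(((-17*(-21))*m))) = 1/(2966/((-17*(-21)*(-6)))) = 1/(2966/((357*(-6)))) = 1/(2966/(-2142)) = 1/(2966*(-1/2142)) = 1/(-1483/1071) = -1071/1483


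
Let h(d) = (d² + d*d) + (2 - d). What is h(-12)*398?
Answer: 120196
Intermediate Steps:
h(d) = 2 - d + 2*d² (h(d) = (d² + d²) + (2 - d) = 2*d² + (2 - d) = 2 - d + 2*d²)
h(-12)*398 = (2 - 1*(-12) + 2*(-12)²)*398 = (2 + 12 + 2*144)*398 = (2 + 12 + 288)*398 = 302*398 = 120196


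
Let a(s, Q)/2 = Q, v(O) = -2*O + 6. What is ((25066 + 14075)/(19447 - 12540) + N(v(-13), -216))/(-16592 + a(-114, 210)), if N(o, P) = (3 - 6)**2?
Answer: -25326/27925001 ≈ -0.00090693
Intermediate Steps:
v(O) = 6 - 2*O
a(s, Q) = 2*Q
N(o, P) = 9 (N(o, P) = (-3)**2 = 9)
((25066 + 14075)/(19447 - 12540) + N(v(-13), -216))/(-16592 + a(-114, 210)) = ((25066 + 14075)/(19447 - 12540) + 9)/(-16592 + 2*210) = (39141/6907 + 9)/(-16592 + 420) = (39141*(1/6907) + 9)/(-16172) = (39141/6907 + 9)*(-1/16172) = (101304/6907)*(-1/16172) = -25326/27925001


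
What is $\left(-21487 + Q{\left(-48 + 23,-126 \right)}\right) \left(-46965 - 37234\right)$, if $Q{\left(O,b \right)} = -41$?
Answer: $1812636072$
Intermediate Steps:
$\left(-21487 + Q{\left(-48 + 23,-126 \right)}\right) \left(-46965 - 37234\right) = \left(-21487 - 41\right) \left(-46965 - 37234\right) = \left(-21528\right) \left(-84199\right) = 1812636072$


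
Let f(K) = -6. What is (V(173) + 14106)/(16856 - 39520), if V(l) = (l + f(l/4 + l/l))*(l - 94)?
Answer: -27299/22664 ≈ -1.2045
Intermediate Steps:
V(l) = (-94 + l)*(-6 + l) (V(l) = (l - 6)*(l - 94) = (-6 + l)*(-94 + l) = (-94 + l)*(-6 + l))
(V(173) + 14106)/(16856 - 39520) = ((564 + 173² - 100*173) + 14106)/(16856 - 39520) = ((564 + 29929 - 17300) + 14106)/(-22664) = (13193 + 14106)*(-1/22664) = 27299*(-1/22664) = -27299/22664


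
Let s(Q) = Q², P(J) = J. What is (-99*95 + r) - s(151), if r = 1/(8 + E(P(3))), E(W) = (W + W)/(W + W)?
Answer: -289853/9 ≈ -32206.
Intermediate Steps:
E(W) = 1 (E(W) = (2*W)/((2*W)) = (2*W)*(1/(2*W)) = 1)
r = ⅑ (r = 1/(8 + 1) = 1/9 = ⅑ ≈ 0.11111)
(-99*95 + r) - s(151) = (-99*95 + ⅑) - 1*151² = (-9405 + ⅑) - 1*22801 = -84644/9 - 22801 = -289853/9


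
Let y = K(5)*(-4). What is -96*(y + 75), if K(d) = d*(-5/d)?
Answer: -9120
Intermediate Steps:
K(d) = -5
y = 20 (y = -5*(-4) = 20)
-96*(y + 75) = -96*(20 + 75) = -96*95 = -9120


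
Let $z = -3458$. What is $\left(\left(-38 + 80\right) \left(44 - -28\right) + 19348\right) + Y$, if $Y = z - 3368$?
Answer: $15546$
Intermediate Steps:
$Y = -6826$ ($Y = -3458 - 3368 = -6826$)
$\left(\left(-38 + 80\right) \left(44 - -28\right) + 19348\right) + Y = \left(\left(-38 + 80\right) \left(44 - -28\right) + 19348\right) - 6826 = \left(42 \left(44 + 28\right) + 19348\right) - 6826 = \left(42 \cdot 72 + 19348\right) - 6826 = \left(3024 + 19348\right) - 6826 = 22372 - 6826 = 15546$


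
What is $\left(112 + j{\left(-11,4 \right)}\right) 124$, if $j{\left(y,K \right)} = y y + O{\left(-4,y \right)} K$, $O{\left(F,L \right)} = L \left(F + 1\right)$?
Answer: $45260$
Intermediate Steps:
$O{\left(F,L \right)} = L \left(1 + F\right)$
$j{\left(y,K \right)} = y^{2} - 3 K y$ ($j{\left(y,K \right)} = y y + y \left(1 - 4\right) K = y^{2} + y \left(-3\right) K = y^{2} + - 3 y K = y^{2} - 3 K y$)
$\left(112 + j{\left(-11,4 \right)}\right) 124 = \left(112 - 11 \left(-11 - 12\right)\right) 124 = \left(112 - -253\right) 124 = \left(112 + 253\right) 124 = 365 \cdot 124 = 45260$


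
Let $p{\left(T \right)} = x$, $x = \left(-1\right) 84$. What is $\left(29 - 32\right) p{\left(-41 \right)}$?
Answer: $252$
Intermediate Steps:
$x = -84$
$p{\left(T \right)} = -84$
$\left(29 - 32\right) p{\left(-41 \right)} = \left(29 - 32\right) \left(-84\right) = \left(-3\right) \left(-84\right) = 252$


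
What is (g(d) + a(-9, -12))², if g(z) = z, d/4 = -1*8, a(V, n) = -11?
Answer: 1849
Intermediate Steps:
d = -32 (d = 4*(-1*8) = 4*(-8) = -32)
(g(d) + a(-9, -12))² = (-32 - 11)² = (-43)² = 1849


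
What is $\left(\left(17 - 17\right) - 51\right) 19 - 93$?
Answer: $-1062$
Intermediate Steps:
$\left(\left(17 - 17\right) - 51\right) 19 - 93 = \left(0 - 51\right) 19 - 93 = \left(-51\right) 19 - 93 = -969 - 93 = -1062$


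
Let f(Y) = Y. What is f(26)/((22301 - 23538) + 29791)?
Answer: 13/14277 ≈ 0.00091056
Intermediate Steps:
f(26)/((22301 - 23538) + 29791) = 26/((22301 - 23538) + 29791) = 26/(-1237 + 29791) = 26/28554 = 26*(1/28554) = 13/14277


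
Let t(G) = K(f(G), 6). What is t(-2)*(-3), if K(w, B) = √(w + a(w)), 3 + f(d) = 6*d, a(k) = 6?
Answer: -9*I ≈ -9.0*I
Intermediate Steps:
f(d) = -3 + 6*d
K(w, B) = √(6 + w) (K(w, B) = √(w + 6) = √(6 + w))
t(G) = √(3 + 6*G) (t(G) = √(6 + (-3 + 6*G)) = √(3 + 6*G))
t(-2)*(-3) = √(3 + 6*(-2))*(-3) = √(3 - 12)*(-3) = √(-9)*(-3) = (3*I)*(-3) = -9*I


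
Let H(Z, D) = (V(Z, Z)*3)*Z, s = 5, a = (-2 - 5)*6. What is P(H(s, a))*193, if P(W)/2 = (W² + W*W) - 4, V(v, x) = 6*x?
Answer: 156328456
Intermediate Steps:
a = -42 (a = -7*6 = -42)
H(Z, D) = 18*Z² (H(Z, D) = ((6*Z)*3)*Z = (18*Z)*Z = 18*Z²)
P(W) = -8 + 4*W² (P(W) = 2*((W² + W*W) - 4) = 2*((W² + W²) - 4) = 2*(2*W² - 4) = 2*(-4 + 2*W²) = -8 + 4*W²)
P(H(s, a))*193 = (-8 + 4*(18*5²)²)*193 = (-8 + 4*(18*25)²)*193 = (-8 + 4*450²)*193 = (-8 + 4*202500)*193 = (-8 + 810000)*193 = 809992*193 = 156328456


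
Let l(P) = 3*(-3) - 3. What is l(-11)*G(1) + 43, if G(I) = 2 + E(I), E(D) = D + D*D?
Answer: -5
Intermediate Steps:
E(D) = D + D**2
l(P) = -12 (l(P) = -9 - 3 = -12)
G(I) = 2 + I*(1 + I)
l(-11)*G(1) + 43 = -12*(2 + 1*(1 + 1)) + 43 = -12*(2 + 1*2) + 43 = -12*(2 + 2) + 43 = -12*4 + 43 = -48 + 43 = -5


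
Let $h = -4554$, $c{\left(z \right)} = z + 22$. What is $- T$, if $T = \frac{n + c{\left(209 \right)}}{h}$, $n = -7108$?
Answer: $- \frac{299}{198} \approx -1.5101$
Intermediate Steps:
$c{\left(z \right)} = 22 + z$
$T = \frac{299}{198}$ ($T = \frac{-7108 + \left(22 + 209\right)}{-4554} = \left(-7108 + 231\right) \left(- \frac{1}{4554}\right) = \left(-6877\right) \left(- \frac{1}{4554}\right) = \frac{299}{198} \approx 1.5101$)
$- T = \left(-1\right) \frac{299}{198} = - \frac{299}{198}$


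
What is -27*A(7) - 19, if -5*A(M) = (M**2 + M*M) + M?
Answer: 548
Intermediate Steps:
A(M) = -2*M**2/5 - M/5 (A(M) = -((M**2 + M*M) + M)/5 = -((M**2 + M**2) + M)/5 = -(2*M**2 + M)/5 = -(M + 2*M**2)/5 = -2*M**2/5 - M/5)
-27*A(7) - 19 = -(-27)*7*(1 + 2*7)/5 - 19 = -(-27)*7*(1 + 14)/5 - 19 = -(-27)*7*15/5 - 19 = -27*(-21) - 19 = 567 - 19 = 548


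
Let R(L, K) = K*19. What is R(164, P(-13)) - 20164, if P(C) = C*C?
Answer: -16953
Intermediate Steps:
P(C) = C²
R(L, K) = 19*K
R(164, P(-13)) - 20164 = 19*(-13)² - 20164 = 19*169 - 20164 = 3211 - 20164 = -16953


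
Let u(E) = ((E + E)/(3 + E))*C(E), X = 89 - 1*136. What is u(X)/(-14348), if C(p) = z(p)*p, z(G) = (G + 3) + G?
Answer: -201019/315656 ≈ -0.63683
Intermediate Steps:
X = -47 (X = 89 - 136 = -47)
z(G) = 3 + 2*G (z(G) = (3 + G) + G = 3 + 2*G)
C(p) = p*(3 + 2*p) (C(p) = (3 + 2*p)*p = p*(3 + 2*p))
u(E) = 2*E**2*(3 + 2*E)/(3 + E) (u(E) = ((E + E)/(3 + E))*(E*(3 + 2*E)) = ((2*E)/(3 + E))*(E*(3 + 2*E)) = (2*E/(3 + E))*(E*(3 + 2*E)) = 2*E**2*(3 + 2*E)/(3 + E))
u(X)/(-14348) = ((-47)**2*(6 + 4*(-47))/(3 - 47))/(-14348) = (2209*(6 - 188)/(-44))*(-1/14348) = (2209*(-1/44)*(-182))*(-1/14348) = (201019/22)*(-1/14348) = -201019/315656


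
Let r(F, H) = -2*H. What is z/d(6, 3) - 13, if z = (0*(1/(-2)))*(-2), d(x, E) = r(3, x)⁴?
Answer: -13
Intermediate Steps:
d(x, E) = 16*x⁴ (d(x, E) = (-2*x)⁴ = 16*x⁴)
z = 0 (z = (0*(1*(-½)))*(-2) = (0*(-½))*(-2) = 0*(-2) = 0)
z/d(6, 3) - 13 = 0/(16*6⁴) - 13 = 0/(16*1296) - 13 = 0/20736 - 13 = (1/20736)*0 - 13 = 0 - 13 = -13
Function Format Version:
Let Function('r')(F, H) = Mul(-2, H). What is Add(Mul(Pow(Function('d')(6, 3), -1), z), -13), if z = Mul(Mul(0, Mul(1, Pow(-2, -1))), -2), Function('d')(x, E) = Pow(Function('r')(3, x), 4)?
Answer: -13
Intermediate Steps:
Function('d')(x, E) = Mul(16, Pow(x, 4)) (Function('d')(x, E) = Pow(Mul(-2, x), 4) = Mul(16, Pow(x, 4)))
z = 0 (z = Mul(Mul(0, Mul(1, Rational(-1, 2))), -2) = Mul(Mul(0, Rational(-1, 2)), -2) = Mul(0, -2) = 0)
Add(Mul(Pow(Function('d')(6, 3), -1), z), -13) = Add(Mul(Pow(Mul(16, Pow(6, 4)), -1), 0), -13) = Add(Mul(Pow(Mul(16, 1296), -1), 0), -13) = Add(Mul(Pow(20736, -1), 0), -13) = Add(Mul(Rational(1, 20736), 0), -13) = Add(0, -13) = -13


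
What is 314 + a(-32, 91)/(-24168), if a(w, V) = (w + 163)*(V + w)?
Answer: 7581023/24168 ≈ 313.68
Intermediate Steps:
a(w, V) = (163 + w)*(V + w)
314 + a(-32, 91)/(-24168) = 314 + ((-32)² + 163*91 + 163*(-32) + 91*(-32))/(-24168) = 314 + (1024 + 14833 - 5216 - 2912)*(-1/24168) = 314 + 7729*(-1/24168) = 314 - 7729/24168 = 7581023/24168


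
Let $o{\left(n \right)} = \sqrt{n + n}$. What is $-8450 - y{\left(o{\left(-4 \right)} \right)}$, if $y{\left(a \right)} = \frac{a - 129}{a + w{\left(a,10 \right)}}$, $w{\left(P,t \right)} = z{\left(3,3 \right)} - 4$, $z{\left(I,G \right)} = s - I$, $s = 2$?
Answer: $- \frac{279503}{33} - \frac{248 i \sqrt{2}}{33} \approx -8469.8 - 10.628 i$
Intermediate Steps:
$z{\left(I,G \right)} = 2 - I$
$w{\left(P,t \right)} = -5$ ($w{\left(P,t \right)} = \left(2 - 3\right) - 4 = -1 - 4 = -5$)
$o{\left(n \right)} = \sqrt{2} \sqrt{n}$ ($o{\left(n \right)} = \sqrt{2 n} = \sqrt{2} \sqrt{n}$)
$y{\left(a \right)} = \frac{-129 + a}{-5 + a}$ ($y{\left(a \right)} = \frac{a - 129}{a - 5} = \frac{-129 + a}{-5 + a}$)
$-8450 - y{\left(o{\left(-4 \right)} \right)} = -8450 - \frac{-129 + \sqrt{2} \sqrt{-4}}{-5 + \sqrt{2} \sqrt{-4}} = -8450 - \frac{-129 + \sqrt{2} \cdot 2 i}{-5 + \sqrt{2} \cdot 2 i} = -8450 - \frac{-129 + 2 i \sqrt{2}}{-5 + 2 i \sqrt{2}}$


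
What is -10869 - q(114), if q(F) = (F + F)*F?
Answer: -36861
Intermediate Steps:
q(F) = 2*F**2 (q(F) = (2*F)*F = 2*F**2)
-10869 - q(114) = -10869 - 2*114**2 = -10869 - 2*12996 = -10869 - 1*25992 = -10869 - 25992 = -36861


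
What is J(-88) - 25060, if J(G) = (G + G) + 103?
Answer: -25133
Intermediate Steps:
J(G) = 103 + 2*G (J(G) = 2*G + 103 = 103 + 2*G)
J(-88) - 25060 = (103 + 2*(-88)) - 25060 = (103 - 176) - 25060 = -73 - 25060 = -25133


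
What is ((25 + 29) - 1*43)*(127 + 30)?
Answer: 1727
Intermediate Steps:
((25 + 29) - 1*43)*(127 + 30) = (54 - 43)*157 = 11*157 = 1727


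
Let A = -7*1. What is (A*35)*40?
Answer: -9800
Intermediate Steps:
A = -7
(A*35)*40 = -7*35*40 = -245*40 = -9800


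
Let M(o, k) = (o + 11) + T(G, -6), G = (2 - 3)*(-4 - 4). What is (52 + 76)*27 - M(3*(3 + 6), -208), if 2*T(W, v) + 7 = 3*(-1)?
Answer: 3423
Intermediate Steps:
G = 8 (G = -1*(-8) = 8)
T(W, v) = -5 (T(W, v) = -7/2 + (3*(-1))/2 = -7/2 + (1/2)*(-3) = -7/2 - 3/2 = -5)
M(o, k) = 6 + o (M(o, k) = (o + 11) - 5 = (11 + o) - 5 = 6 + o)
(52 + 76)*27 - M(3*(3 + 6), -208) = (52 + 76)*27 - (6 + 3*(3 + 6)) = 128*27 - (6 + 3*9) = 3456 - (6 + 27) = 3456 - 1*33 = 3456 - 33 = 3423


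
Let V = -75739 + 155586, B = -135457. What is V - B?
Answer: 215304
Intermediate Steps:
V = 79847
V - B = 79847 - 1*(-135457) = 79847 + 135457 = 215304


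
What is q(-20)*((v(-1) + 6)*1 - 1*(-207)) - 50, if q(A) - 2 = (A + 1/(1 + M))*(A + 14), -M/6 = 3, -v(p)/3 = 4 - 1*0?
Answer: 417230/17 ≈ 24543.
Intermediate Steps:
v(p) = -12 (v(p) = -3*(4 - 1*0) = -3*(4 + 0) = -3*4 = -12)
M = -18 (M = -6*3 = -18)
q(A) = 2 + (14 + A)*(-1/17 + A) (q(A) = 2 + (A + 1/(1 - 18))*(A + 14) = 2 + (A + 1/(-17))*(14 + A) = 2 + (A - 1/17)*(14 + A) = 2 + (-1/17 + A)*(14 + A) = 2 + (14 + A)*(-1/17 + A))
q(-20)*((v(-1) + 6)*1 - 1*(-207)) - 50 = (20/17 + (-20)² + (237/17)*(-20))*((-12 + 6)*1 - 1*(-207)) - 50 = (20/17 + 400 - 4740/17)*(-6*1 + 207) - 50 = 2080*(-6 + 207)/17 - 50 = (2080/17)*201 - 50 = 418080/17 - 50 = 417230/17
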